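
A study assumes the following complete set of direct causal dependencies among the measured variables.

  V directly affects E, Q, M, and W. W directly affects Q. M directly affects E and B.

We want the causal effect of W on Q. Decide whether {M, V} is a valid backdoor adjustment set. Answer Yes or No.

Yes

Backdoor paths from W to Q (paths whose first edge points into W):
  P1: W <- V -> Q
Condition 1 (no descendant of W in the set): holds — descendants of W are {Q}; none are in {M, V}.
Condition 2 (every backdoor path blocked by {M, V}):
  P1: blocked at fork node V ∈ conditioning set.
{M, V} satisfies the backdoor criterion.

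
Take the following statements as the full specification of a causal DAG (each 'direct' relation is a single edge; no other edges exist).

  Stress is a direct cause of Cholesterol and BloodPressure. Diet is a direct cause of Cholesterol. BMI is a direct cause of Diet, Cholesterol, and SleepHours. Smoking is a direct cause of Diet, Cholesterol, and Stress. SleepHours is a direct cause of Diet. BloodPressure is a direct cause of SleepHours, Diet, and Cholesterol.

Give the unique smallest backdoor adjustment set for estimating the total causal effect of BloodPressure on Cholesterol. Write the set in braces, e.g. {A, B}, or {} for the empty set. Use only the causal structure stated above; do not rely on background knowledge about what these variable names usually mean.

{Stress}

Variables eligible for adjustment (non-descendants of BloodPressure, excluding BloodPressure and Cholesterol): {BMI, Smoking, Stress}.
Backdoor paths from BloodPressure to Cholesterol:
  P1: BloodPressure <- Stress <- Smoking -> Diet <- BMI -> Cholesterol
  P2: BloodPressure <- Stress <- Smoking -> Diet <- SleepHours <- BMI -> Cholesterol
  P3: BloodPressure <- Stress <- Smoking -> Diet -> Cholesterol
  P4: BloodPressure <- Stress <- Smoking -> Cholesterol
  P5: BloodPressure <- Stress -> Cholesterol
The empty set is not sufficient: P3 (BloodPressure <- Stress <- Smoking -> Diet -> Cholesterol) has no collider blocking it and no conditioned non-collider, so it is open.
Try {Stress}:
  P1: blocked at chain node Stress ∈ conditioning set.
  P2: blocked at chain node Stress ∈ conditioning set.
  P3: blocked at chain node Stress ∈ conditioning set.
  P4: blocked at chain node Stress ∈ conditioning set.
  P5: blocked at fork node Stress ∈ conditioning set.
{Stress} contains no descendant of BloodPressure and blocks every backdoor path.
No other singleton works — e.g. {Smoking} leaves P5 open — so {Stress} is the unique smallest valid adjustment set.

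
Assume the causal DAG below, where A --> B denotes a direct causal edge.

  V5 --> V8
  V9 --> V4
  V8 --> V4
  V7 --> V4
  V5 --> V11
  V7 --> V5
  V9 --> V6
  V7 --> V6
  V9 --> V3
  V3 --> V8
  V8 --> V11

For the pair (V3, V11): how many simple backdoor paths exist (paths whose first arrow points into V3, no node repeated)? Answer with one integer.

8

A backdoor path from V3 to V11 is any simple undirected path whose first edge points into V3 (i.e. leaves V3 via a parent).
Parents of V3: {V9}.
Enumerating:
  P1: V3 <- V9 -> V6 <- V7 -> V5 -> V8 -> V11
  P2: V3 <- V9 -> V6 <- V7 -> V5 -> V11
  P3: V3 <- V9 -> V6 <- V7 -> V4 <- V8 <- V5 -> V11
  P4: V3 <- V9 -> V6 <- V7 -> V4 <- V8 -> V11
  P5: V3 <- V9 -> V4 <- V7 -> V5 -> V8 -> V11
  P6: V3 <- V9 -> V4 <- V7 -> V5 -> V11
  P7: V3 <- V9 -> V4 <- V8 <- V5 -> V11
  P8: V3 <- V9 -> V4 <- V8 -> V11
That exhausts the simple backdoor paths. Count: 8.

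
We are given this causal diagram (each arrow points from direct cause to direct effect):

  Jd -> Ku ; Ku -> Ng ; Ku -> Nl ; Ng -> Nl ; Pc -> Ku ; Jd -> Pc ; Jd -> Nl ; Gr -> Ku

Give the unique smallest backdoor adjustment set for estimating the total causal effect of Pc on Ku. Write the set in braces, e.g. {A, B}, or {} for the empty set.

{Jd}

Variables eligible for adjustment (non-descendants of Pc, excluding Pc and Ku): {Gr, Jd}.
Backdoor paths from Pc to Ku:
  P1: Pc <- Jd -> Ku
  P2: Pc <- Jd -> Nl <- Ku
  P3: Pc <- Jd -> Nl <- Ng <- Ku
The empty set is not sufficient: P1 (Pc <- Jd -> Ku) has no collider blocking it and no conditioned non-collider, so it is open.
Try {Jd}:
  P1: blocked at fork node Jd ∈ conditioning set.
  P2: blocked at fork node Jd ∈ conditioning set.
  P3: blocked at fork node Jd ∈ conditioning set.
{Jd} contains no descendant of Pc and blocks every backdoor path.
No other singleton works — e.g. {Gr} leaves P1 open — so {Jd} is the unique smallest valid adjustment set.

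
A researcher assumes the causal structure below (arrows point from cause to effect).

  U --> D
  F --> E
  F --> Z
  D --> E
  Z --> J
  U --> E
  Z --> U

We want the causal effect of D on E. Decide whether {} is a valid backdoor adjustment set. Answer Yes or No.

No

Backdoor paths from D to E (paths whose first edge points into D):
  P1: D <- U <- Z <- F -> E
  P2: D <- U -> E
Condition 1 (no descendant of D in the set): holds — descendants of D are {E}; none are in {}.
Condition 2 (every backdoor path blocked by {}):
  P1: open — no interior node is in the conditioning set.
  P2: open — no interior node is in the conditioning set.
{} does not satisfy the backdoor criterion.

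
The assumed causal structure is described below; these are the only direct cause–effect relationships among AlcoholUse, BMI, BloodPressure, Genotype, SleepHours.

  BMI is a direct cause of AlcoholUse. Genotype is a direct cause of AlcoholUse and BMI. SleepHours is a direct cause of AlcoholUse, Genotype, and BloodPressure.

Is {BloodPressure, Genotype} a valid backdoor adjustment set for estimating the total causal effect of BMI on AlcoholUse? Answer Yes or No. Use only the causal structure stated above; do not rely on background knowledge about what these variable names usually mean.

Yes

Backdoor paths from BMI to AlcoholUse (paths whose first edge points into BMI):
  P1: BMI <- Genotype <- SleepHours -> AlcoholUse
  P2: BMI <- Genotype -> AlcoholUse
Condition 1 (no descendant of BMI in the set): holds — descendants of BMI are {AlcoholUse}; none are in {BloodPressure, Genotype}.
Condition 2 (every backdoor path blocked by {BloodPressure, Genotype}):
  P1: blocked at chain node Genotype ∈ conditioning set.
  P2: blocked at fork node Genotype ∈ conditioning set.
{BloodPressure, Genotype} satisfies the backdoor criterion.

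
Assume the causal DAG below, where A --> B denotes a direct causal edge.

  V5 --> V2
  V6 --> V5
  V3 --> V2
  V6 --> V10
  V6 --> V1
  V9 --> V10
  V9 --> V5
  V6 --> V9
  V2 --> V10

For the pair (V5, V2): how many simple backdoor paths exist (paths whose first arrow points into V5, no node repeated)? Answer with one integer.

A backdoor path from V5 to V2 is any simple undirected path whose first edge points into V5 (i.e. leaves V5 via a parent).
Parents of V5: {V6, V9}.
Enumerating:
  P1: V5 <- V6 -> V9 -> V10 <- V2
  P2: V5 <- V6 -> V10 <- V2
  P3: V5 <- V9 <- V6 -> V10 <- V2
  P4: V5 <- V9 -> V10 <- V2
That exhausts the simple backdoor paths. Count: 4.

4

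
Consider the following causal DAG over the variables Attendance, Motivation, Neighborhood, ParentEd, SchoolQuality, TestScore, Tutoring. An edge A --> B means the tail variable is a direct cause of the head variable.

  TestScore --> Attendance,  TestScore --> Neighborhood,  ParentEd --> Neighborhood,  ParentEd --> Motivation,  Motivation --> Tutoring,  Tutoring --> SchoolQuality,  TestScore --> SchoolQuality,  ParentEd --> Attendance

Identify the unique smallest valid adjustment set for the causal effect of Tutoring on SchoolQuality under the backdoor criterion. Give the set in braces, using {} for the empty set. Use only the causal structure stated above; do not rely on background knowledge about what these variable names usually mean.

Variables eligible for adjustment (non-descendants of Tutoring, excluding Tutoring and SchoolQuality): {Attendance, Motivation, Neighborhood, ParentEd, TestScore}.
Backdoor paths from Tutoring to SchoolQuality:
  P1: Tutoring <- Motivation <- ParentEd -> Neighborhood <- TestScore -> SchoolQuality
  P2: Tutoring <- Motivation <- ParentEd -> Attendance <- TestScore -> SchoolQuality
Each backdoor path contains an unconditioned collider, so every path is already blocked with the empty conditioning set:
  P1: blocked at collider Neighborhood (neither it nor any descendant is in the conditioning set).
  P2: blocked at collider Attendance (neither it nor any descendant is in the conditioning set).
The empty set is therefore the unique smallest valid set.

{}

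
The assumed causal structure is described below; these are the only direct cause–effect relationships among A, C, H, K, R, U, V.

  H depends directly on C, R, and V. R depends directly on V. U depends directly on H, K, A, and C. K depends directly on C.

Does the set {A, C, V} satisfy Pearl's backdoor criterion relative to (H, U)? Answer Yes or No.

Backdoor paths from H to U (paths whose first edge points into H):
  P1: H <- C -> K -> U
  P2: H <- C -> U
Condition 1 (no descendant of H in the set): holds — descendants of H are {U}; none are in {A, C, V}.
Condition 2 (every backdoor path blocked by {A, C, V}):
  P1: blocked at fork node C ∈ conditioning set.
  P2: blocked at fork node C ∈ conditioning set.
{A, C, V} satisfies the backdoor criterion.

Yes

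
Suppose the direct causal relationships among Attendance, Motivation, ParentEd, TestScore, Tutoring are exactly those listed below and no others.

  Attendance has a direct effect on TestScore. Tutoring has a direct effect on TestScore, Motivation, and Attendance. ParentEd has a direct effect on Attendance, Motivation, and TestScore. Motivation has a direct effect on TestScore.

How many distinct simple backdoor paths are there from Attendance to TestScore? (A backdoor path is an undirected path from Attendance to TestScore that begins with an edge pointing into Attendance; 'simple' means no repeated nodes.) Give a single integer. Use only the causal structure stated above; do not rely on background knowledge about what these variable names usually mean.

A backdoor path from Attendance to TestScore is any simple undirected path whose first edge points into Attendance (i.e. leaves Attendance via a parent).
Parents of Attendance: {ParentEd, Tutoring}.
Enumerating:
  P1: Attendance <- ParentEd -> Motivation <- Tutoring -> TestScore
  P2: Attendance <- ParentEd -> Motivation -> TestScore
  P3: Attendance <- ParentEd -> TestScore
  P4: Attendance <- Tutoring -> Motivation <- ParentEd -> TestScore
  P5: Attendance <- Tutoring -> Motivation -> TestScore
  P6: Attendance <- Tutoring -> TestScore
That exhausts the simple backdoor paths. Count: 6.

6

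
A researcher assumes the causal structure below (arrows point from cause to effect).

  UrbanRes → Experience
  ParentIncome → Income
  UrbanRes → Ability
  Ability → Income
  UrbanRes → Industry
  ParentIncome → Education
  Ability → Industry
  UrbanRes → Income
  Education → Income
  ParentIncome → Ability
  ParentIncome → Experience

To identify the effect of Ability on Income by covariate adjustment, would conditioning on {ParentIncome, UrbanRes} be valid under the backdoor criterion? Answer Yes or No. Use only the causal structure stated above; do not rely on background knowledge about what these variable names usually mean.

Yes

Backdoor paths from Ability to Income (paths whose first edge points into Ability):
  P1: Ability <- UrbanRes -> Experience <- ParentIncome -> Education -> Income
  P2: Ability <- UrbanRes -> Experience <- ParentIncome -> Income
  P3: Ability <- UrbanRes -> Income
  P4: Ability <- ParentIncome -> Education -> Income
  P5: Ability <- ParentIncome -> Experience <- UrbanRes -> Income
  P6: Ability <- ParentIncome -> Income
Condition 1 (no descendant of Ability in the set): holds — descendants of Ability are {Income, Industry}; none are in {ParentIncome, UrbanRes}.
Condition 2 (every backdoor path blocked by {ParentIncome, UrbanRes}):
  P1: blocked at fork node UrbanRes ∈ conditioning set.
  P2: blocked at fork node UrbanRes ∈ conditioning set.
  P3: blocked at fork node UrbanRes ∈ conditioning set.
  P4: blocked at fork node ParentIncome ∈ conditioning set.
  P5: blocked at fork node ParentIncome ∈ conditioning set.
  P6: blocked at fork node ParentIncome ∈ conditioning set.
{ParentIncome, UrbanRes} satisfies the backdoor criterion.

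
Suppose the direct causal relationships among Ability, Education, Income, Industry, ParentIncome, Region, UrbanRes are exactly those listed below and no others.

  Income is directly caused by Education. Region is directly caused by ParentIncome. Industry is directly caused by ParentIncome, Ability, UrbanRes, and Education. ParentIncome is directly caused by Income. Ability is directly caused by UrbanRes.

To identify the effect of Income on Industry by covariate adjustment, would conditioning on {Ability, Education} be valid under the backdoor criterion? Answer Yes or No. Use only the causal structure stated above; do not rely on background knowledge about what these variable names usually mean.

Yes

Backdoor paths from Income to Industry (paths whose first edge points into Income):
  P1: Income <- Education -> Industry
Condition 1 (no descendant of Income in the set): holds — descendants of Income are {Industry, ParentIncome, Region}; none are in {Ability, Education}.
Condition 2 (every backdoor path blocked by {Ability, Education}):
  P1: blocked at fork node Education ∈ conditioning set.
{Ability, Education} satisfies the backdoor criterion.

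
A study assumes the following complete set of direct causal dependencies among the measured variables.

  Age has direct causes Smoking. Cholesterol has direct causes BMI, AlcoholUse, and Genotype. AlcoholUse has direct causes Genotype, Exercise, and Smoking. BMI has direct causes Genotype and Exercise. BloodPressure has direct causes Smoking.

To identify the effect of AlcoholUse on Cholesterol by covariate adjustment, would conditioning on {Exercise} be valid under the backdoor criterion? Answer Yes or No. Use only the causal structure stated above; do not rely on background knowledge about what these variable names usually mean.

Backdoor paths from AlcoholUse to Cholesterol (paths whose first edge points into AlcoholUse):
  P1: AlcoholUse <- Exercise -> BMI <- Genotype -> Cholesterol
  P2: AlcoholUse <- Exercise -> BMI -> Cholesterol
  P3: AlcoholUse <- Genotype -> BMI -> Cholesterol
  P4: AlcoholUse <- Genotype -> Cholesterol
Condition 1 (no descendant of AlcoholUse in the set): holds — descendants of AlcoholUse are {Cholesterol}; none are in {Exercise}.
Condition 2 (every backdoor path blocked by {Exercise}):
  P1: blocked at fork node Exercise ∈ conditioning set.
  P2: blocked at fork node Exercise ∈ conditioning set.
  P3: open — no interior node is in the conditioning set.
  P4: open — no interior node is in the conditioning set.
{Exercise} does not satisfy the backdoor criterion.

No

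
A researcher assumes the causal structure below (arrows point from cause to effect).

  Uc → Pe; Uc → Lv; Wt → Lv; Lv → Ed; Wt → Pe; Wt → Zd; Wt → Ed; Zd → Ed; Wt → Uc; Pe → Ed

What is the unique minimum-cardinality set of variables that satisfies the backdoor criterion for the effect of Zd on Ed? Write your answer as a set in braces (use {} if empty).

{Wt}

Variables eligible for adjustment (non-descendants of Zd, excluding Zd and Ed): {Lv, Pe, Uc, Wt}.
Backdoor paths from Zd to Ed:
  P1: Zd <- Wt -> Uc -> Lv -> Ed
  P2: Zd <- Wt -> Uc -> Pe -> Ed
  P3: Zd <- Wt -> Lv <- Uc -> Pe -> Ed
  P4: Zd <- Wt -> Lv -> Ed
  P5: Zd <- Wt -> Pe <- Uc -> Lv -> Ed
  P6: Zd <- Wt -> Pe -> Ed
  P7: Zd <- Wt -> Ed
The empty set is not sufficient: P1 (Zd <- Wt -> Uc -> Lv -> Ed) has no collider blocking it and no conditioned non-collider, so it is open.
Try {Wt}:
  P1: blocked at fork node Wt ∈ conditioning set.
  P2: blocked at fork node Wt ∈ conditioning set.
  P3: blocked at fork node Wt ∈ conditioning set.
  P4: blocked at fork node Wt ∈ conditioning set.
  P5: blocked at fork node Wt ∈ conditioning set.
  P6: blocked at fork node Wt ∈ conditioning set.
  P7: blocked at fork node Wt ∈ conditioning set.
{Wt} contains no descendant of Zd and blocks every backdoor path.
No other singleton works — e.g. {Uc} leaves P4 open — so {Wt} is the unique smallest valid adjustment set.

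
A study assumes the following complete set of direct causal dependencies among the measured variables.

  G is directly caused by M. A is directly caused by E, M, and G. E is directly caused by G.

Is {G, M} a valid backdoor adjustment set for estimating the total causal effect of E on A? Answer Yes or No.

Backdoor paths from E to A (paths whose first edge points into E):
  P1: E <- G <- M -> A
  P2: E <- G -> A
Condition 1 (no descendant of E in the set): holds — descendants of E are {A}; none are in {G, M}.
Condition 2 (every backdoor path blocked by {G, M}):
  P1: blocked at chain node G ∈ conditioning set.
  P2: blocked at fork node G ∈ conditioning set.
{G, M} satisfies the backdoor criterion.

Yes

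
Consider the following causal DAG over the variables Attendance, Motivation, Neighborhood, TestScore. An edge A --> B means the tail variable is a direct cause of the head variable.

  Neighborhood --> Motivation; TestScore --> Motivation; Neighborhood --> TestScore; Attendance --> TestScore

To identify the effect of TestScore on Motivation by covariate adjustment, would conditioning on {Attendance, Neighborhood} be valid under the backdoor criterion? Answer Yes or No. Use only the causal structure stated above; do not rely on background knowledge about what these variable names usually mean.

Backdoor paths from TestScore to Motivation (paths whose first edge points into TestScore):
  P1: TestScore <- Neighborhood -> Motivation
Condition 1 (no descendant of TestScore in the set): holds — descendants of TestScore are {Motivation}; none are in {Attendance, Neighborhood}.
Condition 2 (every backdoor path blocked by {Attendance, Neighborhood}):
  P1: blocked at fork node Neighborhood ∈ conditioning set.
{Attendance, Neighborhood} satisfies the backdoor criterion.

Yes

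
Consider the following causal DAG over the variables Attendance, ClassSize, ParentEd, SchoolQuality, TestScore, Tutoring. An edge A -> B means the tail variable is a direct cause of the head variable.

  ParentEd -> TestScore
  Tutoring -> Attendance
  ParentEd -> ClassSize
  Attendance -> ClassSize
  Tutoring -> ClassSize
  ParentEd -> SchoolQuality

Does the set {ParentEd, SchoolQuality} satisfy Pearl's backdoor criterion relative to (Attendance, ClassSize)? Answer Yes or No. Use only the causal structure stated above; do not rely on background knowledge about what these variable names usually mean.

No

Backdoor paths from Attendance to ClassSize (paths whose first edge points into Attendance):
  P1: Attendance <- Tutoring -> ClassSize
Condition 1 (no descendant of Attendance in the set): holds — descendants of Attendance are {ClassSize}; none are in {ParentEd, SchoolQuality}.
Condition 2 (every backdoor path blocked by {ParentEd, SchoolQuality}):
  P1: open — no interior node is in the conditioning set.
{ParentEd, SchoolQuality} does not satisfy the backdoor criterion.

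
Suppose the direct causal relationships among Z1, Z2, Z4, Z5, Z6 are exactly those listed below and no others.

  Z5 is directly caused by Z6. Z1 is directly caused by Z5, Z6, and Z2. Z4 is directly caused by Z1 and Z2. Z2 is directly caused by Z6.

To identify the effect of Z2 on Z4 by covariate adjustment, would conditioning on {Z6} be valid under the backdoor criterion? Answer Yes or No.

Backdoor paths from Z2 to Z4 (paths whose first edge points into Z2):
  P1: Z2 <- Z6 -> Z5 -> Z1 -> Z4
  P2: Z2 <- Z6 -> Z1 -> Z4
Condition 1 (no descendant of Z2 in the set): holds — descendants of Z2 are {Z1, Z4}; none are in {Z6}.
Condition 2 (every backdoor path blocked by {Z6}):
  P1: blocked at fork node Z6 ∈ conditioning set.
  P2: blocked at fork node Z6 ∈ conditioning set.
{Z6} satisfies the backdoor criterion.

Yes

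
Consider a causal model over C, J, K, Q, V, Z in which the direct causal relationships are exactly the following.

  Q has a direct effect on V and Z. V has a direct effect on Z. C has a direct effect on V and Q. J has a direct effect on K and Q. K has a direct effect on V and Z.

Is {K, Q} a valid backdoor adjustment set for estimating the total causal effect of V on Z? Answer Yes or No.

Yes

Backdoor paths from V to Z (paths whose first edge points into V):
  P1: V <- C -> Q <- J -> K -> Z
  P2: V <- C -> Q -> Z
  P3: V <- K <- J -> Q -> Z
  P4: V <- K -> Z
  P5: V <- Q <- J -> K -> Z
  P6: V <- Q -> Z
Condition 1 (no descendant of V in the set): holds — descendants of V are {Z}; none are in {K, Q}.
Condition 2 (every backdoor path blocked by {K, Q}):
  P1: blocked at chain node K ∈ conditioning set.
  P2: blocked at chain node Q ∈ conditioning set.
  P3: blocked at chain node K ∈ conditioning set.
  P4: blocked at fork node K ∈ conditioning set.
  P5: blocked at chain node Q ∈ conditioning set.
  P6: blocked at fork node Q ∈ conditioning set.
{K, Q} satisfies the backdoor criterion.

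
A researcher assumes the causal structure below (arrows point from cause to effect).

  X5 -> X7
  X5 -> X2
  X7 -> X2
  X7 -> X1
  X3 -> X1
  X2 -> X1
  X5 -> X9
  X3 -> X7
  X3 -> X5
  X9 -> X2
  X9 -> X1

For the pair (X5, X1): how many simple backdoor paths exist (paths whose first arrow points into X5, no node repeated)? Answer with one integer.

4

A backdoor path from X5 to X1 is any simple undirected path whose first edge points into X5 (i.e. leaves X5 via a parent).
Parents of X5: {X3}.
Enumerating:
  P1: X5 <- X3 -> X7 -> X2 <- X9 -> X1
  P2: X5 <- X3 -> X7 -> X2 -> X1
  P3: X5 <- X3 -> X7 -> X1
  P4: X5 <- X3 -> X1
That exhausts the simple backdoor paths. Count: 4.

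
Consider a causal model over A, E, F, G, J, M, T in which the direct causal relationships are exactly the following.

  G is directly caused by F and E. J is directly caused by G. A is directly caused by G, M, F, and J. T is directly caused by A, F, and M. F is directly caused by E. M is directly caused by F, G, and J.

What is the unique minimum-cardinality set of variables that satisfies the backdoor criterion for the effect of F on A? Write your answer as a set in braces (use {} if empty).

Variables eligible for adjustment (non-descendants of F, excluding F and A): {E}.
Backdoor paths from F to A:
  P1: F <- E -> G -> J -> M -> A
  P2: F <- E -> G -> J -> M -> T <- A
  P3: F <- E -> G -> J -> A
  P4: F <- E -> G -> M <- J -> A
  P5: F <- E -> G -> M -> A
  P6: F <- E -> G -> M -> T <- A
  P7: F <- E -> G -> A
The empty set is not sufficient: P1 (F <- E -> G -> J -> M -> A) has no collider blocking it and no conditioned non-collider, so it is open.
Try {E}:
  P1: blocked at fork node E ∈ conditioning set.
  P2: blocked at fork node E ∈ conditioning set.
  P3: blocked at fork node E ∈ conditioning set.
  P4: blocked at fork node E ∈ conditioning set.
  P5: blocked at fork node E ∈ conditioning set.
  P6: blocked at fork node E ∈ conditioning set.
  P7: blocked at fork node E ∈ conditioning set.
{E} contains no descendant of F and blocks every backdoor path.
{E} is the unique smallest valid adjustment set.

{E}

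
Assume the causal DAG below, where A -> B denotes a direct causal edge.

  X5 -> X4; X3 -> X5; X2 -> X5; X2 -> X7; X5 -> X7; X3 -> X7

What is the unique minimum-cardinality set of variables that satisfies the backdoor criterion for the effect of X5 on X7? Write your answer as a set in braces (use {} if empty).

Variables eligible for adjustment (non-descendants of X5, excluding X5 and X7): {X2, X3}.
Backdoor paths from X5 to X7:
  P1: X5 <- X2 -> X7
  P2: X5 <- X3 -> X7
The empty set is not sufficient: P1 (X5 <- X2 -> X7) has no collider blocking it and no conditioned non-collider, so it is open.
Try {X2, X3}:
  P1: blocked at fork node X2 ∈ conditioning set.
  P2: blocked at fork node X3 ∈ conditioning set.
{X2, X3} contains no descendant of X5 and blocks every backdoor path.
Every element of {X2, X3} is needed (dropping X2 leaves P1 open; dropping X3 leaves P2 open), so no proper subset is valid.
Among all size-2 subsets of the eligible variables, only {X2, X3} blocks every backdoor path, so it is the unique smallest valid adjustment set.

{X2, X3}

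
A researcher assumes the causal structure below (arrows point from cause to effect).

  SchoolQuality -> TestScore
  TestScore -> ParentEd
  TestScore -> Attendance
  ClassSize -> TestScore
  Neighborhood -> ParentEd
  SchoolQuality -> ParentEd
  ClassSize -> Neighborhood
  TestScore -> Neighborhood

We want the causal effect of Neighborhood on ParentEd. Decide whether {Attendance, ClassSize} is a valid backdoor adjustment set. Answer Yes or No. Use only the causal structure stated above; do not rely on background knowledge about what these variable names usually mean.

Backdoor paths from Neighborhood to ParentEd (paths whose first edge points into Neighborhood):
  P1: Neighborhood <- ClassSize -> TestScore <- SchoolQuality -> ParentEd
  P2: Neighborhood <- ClassSize -> TestScore -> ParentEd
  P3: Neighborhood <- TestScore <- SchoolQuality -> ParentEd
  P4: Neighborhood <- TestScore -> ParentEd
Condition 1 (no descendant of Neighborhood in the set): holds — descendants of Neighborhood are {ParentEd}; none are in {Attendance, ClassSize}.
Condition 2 (every backdoor path blocked by {Attendance, ClassSize}):
  P1: blocked at fork node ClassSize ∈ conditioning set.
  P2: blocked at fork node ClassSize ∈ conditioning set.
  P3: open — no interior node is in the conditioning set.
  P4: open — no interior node is in the conditioning set.
{Attendance, ClassSize} does not satisfy the backdoor criterion.

No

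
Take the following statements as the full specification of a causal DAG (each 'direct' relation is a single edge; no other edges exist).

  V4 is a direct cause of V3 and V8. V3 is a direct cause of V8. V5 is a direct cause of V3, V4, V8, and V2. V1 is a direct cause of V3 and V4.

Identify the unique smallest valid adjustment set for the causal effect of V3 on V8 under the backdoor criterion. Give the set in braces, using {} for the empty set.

Variables eligible for adjustment (non-descendants of V3, excluding V3 and V8): {V1, V2, V4, V5}.
Backdoor paths from V3 to V8:
  P1: V3 <- V5 -> V4 -> V8
  P2: V3 <- V5 -> V8
  P3: V3 <- V1 -> V4 <- V5 -> V8
  P4: V3 <- V1 -> V4 -> V8
  P5: V3 <- V4 <- V5 -> V8
  P6: V3 <- V4 -> V8
The empty set is not sufficient: P1 (V3 <- V5 -> V4 -> V8) has no collider blocking it and no conditioned non-collider, so it is open.
Try {V4, V5}:
  P1: blocked at fork node V5 ∈ conditioning set.
  P2: blocked at fork node V5 ∈ conditioning set.
  P3: blocked at fork node V5 ∈ conditioning set.
  P4: blocked at chain node V4 ∈ conditioning set.
  P5: blocked at chain node V4 ∈ conditioning set.
  P6: blocked at fork node V4 ∈ conditioning set.
{V4, V5} contains no descendant of V3 and blocks every backdoor path.
Every element of {V4, V5} is needed (dropping V4 leaves P4 open; dropping V5 leaves P2 open), so no proper subset is valid.
Among all size-2 subsets of the eligible variables, only {V4, V5} blocks every backdoor path, so it is the unique smallest valid adjustment set.

{V4, V5}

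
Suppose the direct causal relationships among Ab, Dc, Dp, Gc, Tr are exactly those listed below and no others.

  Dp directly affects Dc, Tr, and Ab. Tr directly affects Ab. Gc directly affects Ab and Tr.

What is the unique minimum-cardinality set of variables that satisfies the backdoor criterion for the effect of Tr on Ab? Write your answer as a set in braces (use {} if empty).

Variables eligible for adjustment (non-descendants of Tr, excluding Tr and Ab): {Dc, Dp, Gc}.
Backdoor paths from Tr to Ab:
  P1: Tr <- Dp -> Ab
  P2: Tr <- Gc -> Ab
The empty set is not sufficient: P1 (Tr <- Dp -> Ab) has no collider blocking it and no conditioned non-collider, so it is open.
Try {Dp, Gc}:
  P1: blocked at fork node Dp ∈ conditioning set.
  P2: blocked at fork node Gc ∈ conditioning set.
{Dp, Gc} contains no descendant of Tr and blocks every backdoor path.
Every element of {Dp, Gc} is needed (dropping Dp leaves P1 open; dropping Gc leaves P2 open), so no proper subset is valid.
Among all size-2 subsets of the eligible variables, only {Dp, Gc} blocks every backdoor path, so it is the unique smallest valid adjustment set.

{Dp, Gc}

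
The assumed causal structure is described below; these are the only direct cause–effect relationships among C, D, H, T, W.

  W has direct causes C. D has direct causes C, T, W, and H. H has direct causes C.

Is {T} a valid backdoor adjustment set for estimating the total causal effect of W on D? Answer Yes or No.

Backdoor paths from W to D (paths whose first edge points into W):
  P1: W <- C -> H -> D
  P2: W <- C -> D
Condition 1 (no descendant of W in the set): holds — descendants of W are {D}; none are in {T}.
Condition 2 (every backdoor path blocked by {T}):
  P1: open — no interior node is in the conditioning set.
  P2: open — no interior node is in the conditioning set.
{T} does not satisfy the backdoor criterion.

No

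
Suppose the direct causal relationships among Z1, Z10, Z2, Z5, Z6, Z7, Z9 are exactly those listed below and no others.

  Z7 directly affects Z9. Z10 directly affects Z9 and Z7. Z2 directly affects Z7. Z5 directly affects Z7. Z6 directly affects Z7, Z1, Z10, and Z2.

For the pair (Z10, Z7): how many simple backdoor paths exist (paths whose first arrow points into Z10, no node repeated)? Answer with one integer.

A backdoor path from Z10 to Z7 is any simple undirected path whose first edge points into Z10 (i.e. leaves Z10 via a parent).
Parents of Z10: {Z6}.
Enumerating:
  P1: Z10 <- Z6 -> Z2 -> Z7
  P2: Z10 <- Z6 -> Z7
That exhausts the simple backdoor paths. Count: 2.

2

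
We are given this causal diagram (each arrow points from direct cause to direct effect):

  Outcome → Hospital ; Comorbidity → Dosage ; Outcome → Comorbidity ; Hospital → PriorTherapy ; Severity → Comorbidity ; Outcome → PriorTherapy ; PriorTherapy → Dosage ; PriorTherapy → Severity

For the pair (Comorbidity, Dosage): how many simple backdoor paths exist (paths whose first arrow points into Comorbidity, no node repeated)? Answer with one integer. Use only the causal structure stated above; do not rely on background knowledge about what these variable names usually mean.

3

A backdoor path from Comorbidity to Dosage is any simple undirected path whose first edge points into Comorbidity (i.e. leaves Comorbidity via a parent).
Parents of Comorbidity: {Outcome, Severity}.
Enumerating:
  P1: Comorbidity <- Outcome -> Hospital -> PriorTherapy -> Dosage
  P2: Comorbidity <- Outcome -> PriorTherapy -> Dosage
  P3: Comorbidity <- Severity <- PriorTherapy -> Dosage
That exhausts the simple backdoor paths. Count: 3.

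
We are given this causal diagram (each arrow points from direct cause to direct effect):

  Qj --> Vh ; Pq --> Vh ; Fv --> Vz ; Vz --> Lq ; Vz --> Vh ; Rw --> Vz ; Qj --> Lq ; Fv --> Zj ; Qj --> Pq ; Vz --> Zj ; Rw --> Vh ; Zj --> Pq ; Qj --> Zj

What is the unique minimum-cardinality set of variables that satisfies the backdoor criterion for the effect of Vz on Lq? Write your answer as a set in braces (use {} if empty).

{}

Variables eligible for adjustment (non-descendants of Vz, excluding Vz and Lq): {Fv, Qj, Rw}.
Backdoor paths from Vz to Lq:
  P1: Vz <- Fv -> Zj <- Qj -> Lq
  P2: Vz <- Fv -> Zj -> Pq <- Qj -> Lq
  P3: Vz <- Fv -> Zj -> Pq -> Vh <- Qj -> Lq
  P4: Vz <- Rw -> Vh <- Qj -> Lq
  P5: Vz <- Rw -> Vh <- Pq <- Qj -> Lq
  P6: Vz <- Rw -> Vh <- Pq <- Zj <- Qj -> Lq
Each backdoor path contains an unconditioned collider, so every path is already blocked with the empty conditioning set:
  P1: blocked at collider Zj (neither it nor any descendant is in the conditioning set).
  P2: blocked at collider Pq (neither it nor any descendant is in the conditioning set).
  P3: blocked at collider Vh (neither it nor any descendant is in the conditioning set).
  P4: blocked at collider Vh (neither it nor any descendant is in the conditioning set).
  P5: blocked at collider Vh (neither it nor any descendant is in the conditioning set).
  P6: blocked at collider Vh (neither it nor any descendant is in the conditioning set).
The empty set is therefore the unique smallest valid set.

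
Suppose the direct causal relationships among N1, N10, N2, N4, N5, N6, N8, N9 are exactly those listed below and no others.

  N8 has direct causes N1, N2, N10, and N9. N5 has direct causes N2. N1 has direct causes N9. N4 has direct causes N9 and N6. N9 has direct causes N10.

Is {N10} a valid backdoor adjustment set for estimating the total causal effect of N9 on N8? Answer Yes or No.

Backdoor paths from N9 to N8 (paths whose first edge points into N9):
  P1: N9 <- N10 -> N8
Condition 1 (no descendant of N9 in the set): holds — descendants of N9 are {N1, N4, N8}; none are in {N10}.
Condition 2 (every backdoor path blocked by {N10}):
  P1: blocked at fork node N10 ∈ conditioning set.
{N10} satisfies the backdoor criterion.

Yes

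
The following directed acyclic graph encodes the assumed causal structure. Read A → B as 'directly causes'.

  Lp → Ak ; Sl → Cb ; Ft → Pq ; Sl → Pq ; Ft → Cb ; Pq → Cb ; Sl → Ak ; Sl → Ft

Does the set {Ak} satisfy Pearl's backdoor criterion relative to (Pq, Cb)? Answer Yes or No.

No

Backdoor paths from Pq to Cb (paths whose first edge points into Pq):
  P1: Pq <- Sl -> Ft -> Cb
  P2: Pq <- Sl -> Cb
  P3: Pq <- Ft <- Sl -> Cb
  P4: Pq <- Ft -> Cb
Condition 1 (no descendant of Pq in the set): holds — descendants of Pq are {Cb}; none are in {Ak}.
Condition 2 (every backdoor path blocked by {Ak}):
  P1: open — no interior node is in the conditioning set.
  P2: open — no interior node is in the conditioning set.
  P3: open — no interior node is in the conditioning set.
  P4: open — no interior node is in the conditioning set.
{Ak} does not satisfy the backdoor criterion.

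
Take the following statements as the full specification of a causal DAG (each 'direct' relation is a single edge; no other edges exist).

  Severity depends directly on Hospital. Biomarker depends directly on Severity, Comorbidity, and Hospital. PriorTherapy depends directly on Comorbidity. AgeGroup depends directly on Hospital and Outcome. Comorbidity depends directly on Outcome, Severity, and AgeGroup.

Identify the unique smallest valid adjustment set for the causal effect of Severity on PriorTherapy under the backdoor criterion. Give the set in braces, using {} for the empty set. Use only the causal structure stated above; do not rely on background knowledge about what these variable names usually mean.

Variables eligible for adjustment (non-descendants of Severity, excluding Severity and PriorTherapy): {AgeGroup, Hospital, Outcome}.
Backdoor paths from Severity to PriorTherapy:
  P1: Severity <- Hospital -> AgeGroup <- Outcome -> Comorbidity -> PriorTherapy
  P2: Severity <- Hospital -> AgeGroup -> Comorbidity -> PriorTherapy
  P3: Severity <- Hospital -> Biomarker <- Comorbidity -> PriorTherapy
The empty set is not sufficient: P2 (Severity <- Hospital -> AgeGroup -> Comorbidity -> PriorTherapy) has no collider blocking it and no conditioned non-collider, so it is open.
Try {Hospital}:
  P1: blocked at fork node Hospital ∈ conditioning set.
  P2: blocked at fork node Hospital ∈ conditioning set.
  P3: blocked at fork node Hospital ∈ conditioning set.
{Hospital} contains no descendant of Severity and blocks every backdoor path.
No other singleton works — e.g. {Outcome} leaves P2 open — so {Hospital} is the unique smallest valid adjustment set.

{Hospital}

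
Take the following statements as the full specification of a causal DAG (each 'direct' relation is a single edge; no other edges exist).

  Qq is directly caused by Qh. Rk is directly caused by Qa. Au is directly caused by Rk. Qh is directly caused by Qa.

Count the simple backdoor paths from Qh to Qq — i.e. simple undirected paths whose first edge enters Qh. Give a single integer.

0

A backdoor path from Qh to Qq is any simple undirected path whose first edge points into Qh (i.e. leaves Qh via a parent).
Parents of Qh: {Qa}.
No simple path from any parent of Qh reaches Qq without revisiting Qh, so there are no backdoor paths.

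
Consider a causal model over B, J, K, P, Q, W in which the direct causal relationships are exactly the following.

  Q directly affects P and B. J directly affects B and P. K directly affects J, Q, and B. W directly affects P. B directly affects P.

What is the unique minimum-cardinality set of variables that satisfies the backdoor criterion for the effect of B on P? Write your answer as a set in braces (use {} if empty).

Variables eligible for adjustment (non-descendants of B, excluding B and P): {J, K, Q, W}.
Backdoor paths from B to P:
  P1: B <- K -> Q -> P
  P2: B <- K -> J -> P
  P3: B <- Q <- K -> J -> P
  P4: B <- Q -> P
  P5: B <- J <- K -> Q -> P
  P6: B <- J -> P
The empty set is not sufficient: P1 (B <- K -> Q -> P) has no collider blocking it and no conditioned non-collider, so it is open.
Try {J, Q}:
  P1: blocked at chain node Q ∈ conditioning set.
  P2: blocked at chain node J ∈ conditioning set.
  P3: blocked at chain node Q ∈ conditioning set.
  P4: blocked at fork node Q ∈ conditioning set.
  P5: blocked at chain node J ∈ conditioning set.
  P6: blocked at fork node J ∈ conditioning set.
{J, Q} contains no descendant of B and blocks every backdoor path.
Every element of {J, Q} is needed (dropping J leaves P2 open; dropping Q leaves P1 open), so no proper subset is valid.
Among all size-2 subsets of the eligible variables, only {J, Q} blocks every backdoor path, so it is the unique smallest valid adjustment set.

{J, Q}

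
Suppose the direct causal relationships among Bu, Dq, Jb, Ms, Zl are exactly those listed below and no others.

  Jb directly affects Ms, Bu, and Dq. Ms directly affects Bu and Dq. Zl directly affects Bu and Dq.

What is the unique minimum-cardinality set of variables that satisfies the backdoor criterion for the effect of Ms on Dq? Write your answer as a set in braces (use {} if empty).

{Jb}

Variables eligible for adjustment (non-descendants of Ms, excluding Ms and Dq): {Jb, Zl}.
Backdoor paths from Ms to Dq:
  P1: Ms <- Jb -> Bu <- Zl -> Dq
  P2: Ms <- Jb -> Dq
The empty set is not sufficient: P2 (Ms <- Jb -> Dq) has no collider blocking it and no conditioned non-collider, so it is open.
Try {Jb}:
  P1: blocked at fork node Jb ∈ conditioning set.
  P2: blocked at fork node Jb ∈ conditioning set.
{Jb} contains no descendant of Ms and blocks every backdoor path.
No other singleton works — e.g. {Zl} leaves P2 open — so {Jb} is the unique smallest valid adjustment set.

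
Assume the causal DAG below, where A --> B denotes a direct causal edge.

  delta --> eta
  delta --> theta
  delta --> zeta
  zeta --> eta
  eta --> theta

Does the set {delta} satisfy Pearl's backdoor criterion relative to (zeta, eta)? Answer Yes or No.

Backdoor paths from zeta to eta (paths whose first edge points into zeta):
  P1: zeta <- delta -> eta
  P2: zeta <- delta -> theta <- eta
Condition 1 (no descendant of zeta in the set): holds — descendants of zeta are {eta, theta}; none are in {delta}.
Condition 2 (every backdoor path blocked by {delta}):
  P1: blocked at fork node delta ∈ conditioning set.
  P2: blocked at fork node delta ∈ conditioning set.
{delta} satisfies the backdoor criterion.

Yes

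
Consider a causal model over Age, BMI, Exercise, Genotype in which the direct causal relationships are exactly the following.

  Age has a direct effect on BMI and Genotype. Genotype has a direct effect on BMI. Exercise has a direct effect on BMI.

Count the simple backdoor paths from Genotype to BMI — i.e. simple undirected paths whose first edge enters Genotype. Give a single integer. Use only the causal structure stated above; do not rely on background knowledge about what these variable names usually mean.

A backdoor path from Genotype to BMI is any simple undirected path whose first edge points into Genotype (i.e. leaves Genotype via a parent).
Parents of Genotype: {Age}.
Enumerating:
  P1: Genotype <- Age -> BMI
That exhausts the simple backdoor paths. Count: 1.

1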